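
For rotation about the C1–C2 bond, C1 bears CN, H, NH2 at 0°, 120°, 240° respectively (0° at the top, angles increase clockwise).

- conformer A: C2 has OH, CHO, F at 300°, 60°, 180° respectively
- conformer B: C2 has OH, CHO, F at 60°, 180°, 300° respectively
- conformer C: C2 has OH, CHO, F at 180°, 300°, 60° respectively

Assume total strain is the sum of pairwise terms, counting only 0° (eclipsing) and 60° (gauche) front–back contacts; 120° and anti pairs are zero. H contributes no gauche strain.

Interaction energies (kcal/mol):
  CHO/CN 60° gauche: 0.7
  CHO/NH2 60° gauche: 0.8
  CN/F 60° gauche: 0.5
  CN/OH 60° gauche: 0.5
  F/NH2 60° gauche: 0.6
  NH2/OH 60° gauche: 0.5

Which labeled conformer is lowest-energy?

A is staggered. CN at 0° is gauche with OH at 300° (0.5); CN at 0° is gauche with CHO at 60° (0.7); NH2 at 240° is gauche with OH at 300° (0.5); NH2 at 240° is gauche with F at 180° (0.6). Total 2.3 kcal/mol.
B is staggered. CN at 0° is gauche with OH at 60° (0.5); CN at 0° is gauche with F at 300° (0.5); NH2 at 240° is gauche with CHO at 180° (0.8); NH2 at 240° is gauche with F at 300° (0.6). Total 2.4 kcal/mol.
C is staggered. CN at 0° is gauche with CHO at 300° (0.7); CN at 0° is gauche with F at 60° (0.5); NH2 at 240° is gauche with OH at 180° (0.5); NH2 at 240° is gauche with CHO at 300° (0.8). Total 2.5 kcal/mol.
A has the lowest total (2.3 kcal/mol).

A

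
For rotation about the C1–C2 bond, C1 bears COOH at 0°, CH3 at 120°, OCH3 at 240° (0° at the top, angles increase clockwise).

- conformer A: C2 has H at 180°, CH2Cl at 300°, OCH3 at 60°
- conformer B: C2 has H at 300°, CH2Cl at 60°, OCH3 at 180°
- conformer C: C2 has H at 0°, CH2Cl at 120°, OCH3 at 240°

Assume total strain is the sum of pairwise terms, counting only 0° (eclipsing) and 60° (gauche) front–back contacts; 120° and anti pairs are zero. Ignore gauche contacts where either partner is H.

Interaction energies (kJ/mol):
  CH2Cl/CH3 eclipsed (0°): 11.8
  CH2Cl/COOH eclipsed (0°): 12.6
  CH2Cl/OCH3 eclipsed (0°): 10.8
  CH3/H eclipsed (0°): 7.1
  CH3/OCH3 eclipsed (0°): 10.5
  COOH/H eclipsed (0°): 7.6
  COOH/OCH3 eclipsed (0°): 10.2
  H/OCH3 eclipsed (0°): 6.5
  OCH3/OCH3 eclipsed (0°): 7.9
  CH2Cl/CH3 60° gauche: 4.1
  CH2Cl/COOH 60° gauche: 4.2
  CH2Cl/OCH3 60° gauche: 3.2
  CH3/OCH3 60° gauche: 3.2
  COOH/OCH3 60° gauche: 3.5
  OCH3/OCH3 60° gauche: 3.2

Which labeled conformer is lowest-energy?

A

A (staggered): COOH(0°)/CH2Cl(300°) gauche 4.2; COOH(0°)/OCH3(60°) gauche 3.5; CH3(120°)/OCH3(60°) gauche 3.2; OCH3(240°)/CH2Cl(300°) gauche 3.2 → 14.1 kJ/mol.
B (staggered): COOH(0°)/CH2Cl(60°) gauche 4.2; CH3(120°)/CH2Cl(60°) gauche 4.1; CH3(120°)/OCH3(180°) gauche 3.2; OCH3(240°)/OCH3(180°) gauche 3.2 → 14.7 kJ/mol.
C (eclipsed): COOH(0°)/H(0°) eclipsed 7.6; CH3(120°)/CH2Cl(120°) eclipsed 11.8; OCH3(240°)/OCH3(240°) eclipsed 7.9 → 27.3 kJ/mol.
A has the lowest total (14.1 kJ/mol).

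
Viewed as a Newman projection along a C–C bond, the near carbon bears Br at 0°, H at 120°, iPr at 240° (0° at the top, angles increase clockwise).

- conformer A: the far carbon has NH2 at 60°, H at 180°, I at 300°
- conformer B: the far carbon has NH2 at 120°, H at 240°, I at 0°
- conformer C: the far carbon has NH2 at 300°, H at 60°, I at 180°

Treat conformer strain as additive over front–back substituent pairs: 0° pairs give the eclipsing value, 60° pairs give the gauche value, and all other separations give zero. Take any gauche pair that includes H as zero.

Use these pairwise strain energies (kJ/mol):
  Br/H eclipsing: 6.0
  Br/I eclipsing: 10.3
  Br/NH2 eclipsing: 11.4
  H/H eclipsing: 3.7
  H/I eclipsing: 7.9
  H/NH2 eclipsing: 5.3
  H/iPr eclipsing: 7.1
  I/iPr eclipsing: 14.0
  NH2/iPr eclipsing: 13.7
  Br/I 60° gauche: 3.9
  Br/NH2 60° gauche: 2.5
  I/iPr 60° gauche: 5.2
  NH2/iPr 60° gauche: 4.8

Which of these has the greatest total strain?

A (staggered): Br(0°)/NH2(60°) gauche 2.5; Br(0°)/I(300°) gauche 3.9; iPr(240°)/I(300°) gauche 5.2 → 11.6 kJ/mol.
B (eclipsed): Br(0°)/I(0°) eclipsed 10.3; H(120°)/NH2(120°) eclipsed 5.3; iPr(240°)/H(240°) eclipsed 7.1 → 22.7 kJ/mol.
C (staggered): Br(0°)/NH2(300°) gauche 2.5; iPr(240°)/NH2(300°) gauche 4.8; iPr(240°)/I(180°) gauche 5.2 → 12.5 kJ/mol.
B has the highest total (22.7 kJ/mol).

B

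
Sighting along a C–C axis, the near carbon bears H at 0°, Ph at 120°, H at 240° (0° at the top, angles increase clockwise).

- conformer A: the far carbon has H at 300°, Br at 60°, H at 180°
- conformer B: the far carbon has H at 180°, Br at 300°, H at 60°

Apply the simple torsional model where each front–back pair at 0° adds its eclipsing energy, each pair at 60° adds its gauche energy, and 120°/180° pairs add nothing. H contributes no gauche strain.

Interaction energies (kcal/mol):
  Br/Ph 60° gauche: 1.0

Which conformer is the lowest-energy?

A is staggered. Ph at 120° is gauche with Br at 60° (1.0). Total 1.0 kcal/mol.
B (staggered): no non-H gauche contacts → 0.0 kcal/mol.
B has the lowest total (0.0 kcal/mol).

B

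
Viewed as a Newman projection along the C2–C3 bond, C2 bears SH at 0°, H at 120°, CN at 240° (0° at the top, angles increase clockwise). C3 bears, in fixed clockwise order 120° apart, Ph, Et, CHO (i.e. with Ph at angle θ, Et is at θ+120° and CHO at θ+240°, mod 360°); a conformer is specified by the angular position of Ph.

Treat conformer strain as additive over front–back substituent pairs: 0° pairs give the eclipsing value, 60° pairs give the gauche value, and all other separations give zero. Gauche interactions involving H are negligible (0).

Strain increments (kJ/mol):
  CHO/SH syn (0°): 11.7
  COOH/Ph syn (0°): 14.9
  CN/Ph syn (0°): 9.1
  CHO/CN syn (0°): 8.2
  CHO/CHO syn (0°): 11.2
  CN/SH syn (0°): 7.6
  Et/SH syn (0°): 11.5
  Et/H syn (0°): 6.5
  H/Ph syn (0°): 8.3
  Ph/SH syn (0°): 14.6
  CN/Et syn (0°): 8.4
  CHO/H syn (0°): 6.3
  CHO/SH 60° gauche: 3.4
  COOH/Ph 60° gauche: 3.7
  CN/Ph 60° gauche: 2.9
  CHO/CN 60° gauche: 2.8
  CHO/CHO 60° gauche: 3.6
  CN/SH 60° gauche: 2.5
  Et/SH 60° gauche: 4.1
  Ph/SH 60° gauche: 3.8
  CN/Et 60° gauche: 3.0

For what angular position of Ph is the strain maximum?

Ph at 0° is eclipsed. SH at 0° is eclipsed with Ph at 0° (14.6); H at 120° is eclipsed with Et at 120° (6.5); CN at 240° is eclipsed with CHO at 240° (8.2). Total 29.3 kJ/mol.
Ph at 60° is staggered. SH at 0° is gauche with Ph at 60° (3.8); SH at 0° is gauche with CHO at 300° (3.4); CN at 240° is gauche with Et at 180° (3.0); CN at 240° is gauche with CHO at 300° (2.8). Total 13.0 kJ/mol.
Ph at 120° is eclipsed. SH at 0° is eclipsed with CHO at 0° (11.7); H at 120° is eclipsed with Ph at 120° (8.3); CN at 240° is eclipsed with Et at 240° (8.4). Total 28.4 kJ/mol.
Ph at 180° is staggered. SH at 0° is gauche with Et at 300° (4.1); SH at 0° is gauche with CHO at 60° (3.4); CN at 240° is gauche with Ph at 180° (2.9); CN at 240° is gauche with Et at 300° (3.0). Total 13.4 kJ/mol.
Ph at 240° is eclipsed. SH at 0° is eclipsed with Et at 0° (11.5); H at 120° is eclipsed with CHO at 120° (6.3); CN at 240° is eclipsed with Ph at 240° (9.1). Total 26.9 kJ/mol.
Ph at 300° is staggered. SH at 0° is gauche with Ph at 300° (3.8); SH at 0° is gauche with Et at 60° (4.1); CN at 240° is gauche with Ph at 300° (2.9); CN at 240° is gauche with CHO at 180° (2.8). Total 13.6 kJ/mol.
The maximum (29.3 kJ/mol) occurs with Ph at 0°.

0°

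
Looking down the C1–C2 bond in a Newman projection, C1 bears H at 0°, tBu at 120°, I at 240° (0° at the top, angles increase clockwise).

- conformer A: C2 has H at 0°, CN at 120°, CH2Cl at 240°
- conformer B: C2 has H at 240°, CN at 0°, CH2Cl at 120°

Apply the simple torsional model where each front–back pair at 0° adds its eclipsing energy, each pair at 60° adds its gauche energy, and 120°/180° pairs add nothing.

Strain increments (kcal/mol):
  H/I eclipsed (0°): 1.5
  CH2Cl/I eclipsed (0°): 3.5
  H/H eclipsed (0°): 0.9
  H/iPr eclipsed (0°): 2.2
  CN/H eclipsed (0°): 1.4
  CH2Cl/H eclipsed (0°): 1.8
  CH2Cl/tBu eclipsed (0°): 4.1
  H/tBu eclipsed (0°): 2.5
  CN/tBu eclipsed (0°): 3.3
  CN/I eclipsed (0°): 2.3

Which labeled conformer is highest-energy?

A

A (eclipsed): H(0°)/H(0°) eclipsed 0.9; tBu(120°)/CN(120°) eclipsed 3.3; I(240°)/CH2Cl(240°) eclipsed 3.5 → 7.7 kcal/mol.
B (eclipsed): H(0°)/CN(0°) eclipsed 1.4; tBu(120°)/CH2Cl(120°) eclipsed 4.1; I(240°)/H(240°) eclipsed 1.5 → 7.0 kcal/mol.
A has the highest total (7.7 kcal/mol).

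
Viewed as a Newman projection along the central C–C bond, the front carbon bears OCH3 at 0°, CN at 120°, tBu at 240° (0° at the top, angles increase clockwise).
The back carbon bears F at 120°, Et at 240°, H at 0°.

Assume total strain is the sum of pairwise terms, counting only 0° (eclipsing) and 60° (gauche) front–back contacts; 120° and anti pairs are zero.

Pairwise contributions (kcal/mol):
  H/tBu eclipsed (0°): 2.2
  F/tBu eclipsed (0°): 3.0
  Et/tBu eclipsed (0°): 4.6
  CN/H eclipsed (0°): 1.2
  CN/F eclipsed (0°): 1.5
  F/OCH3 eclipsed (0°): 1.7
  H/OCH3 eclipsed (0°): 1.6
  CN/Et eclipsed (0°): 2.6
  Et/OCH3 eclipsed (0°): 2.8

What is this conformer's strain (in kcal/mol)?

7.7 kcal/mol

This conformer (eclipsed): OCH3(0°)/H(0°) eclipsed 1.6; CN(120°)/F(120°) eclipsed 1.5; tBu(240°)/Et(240°) eclipsed 4.6 → 7.7 kcal/mol.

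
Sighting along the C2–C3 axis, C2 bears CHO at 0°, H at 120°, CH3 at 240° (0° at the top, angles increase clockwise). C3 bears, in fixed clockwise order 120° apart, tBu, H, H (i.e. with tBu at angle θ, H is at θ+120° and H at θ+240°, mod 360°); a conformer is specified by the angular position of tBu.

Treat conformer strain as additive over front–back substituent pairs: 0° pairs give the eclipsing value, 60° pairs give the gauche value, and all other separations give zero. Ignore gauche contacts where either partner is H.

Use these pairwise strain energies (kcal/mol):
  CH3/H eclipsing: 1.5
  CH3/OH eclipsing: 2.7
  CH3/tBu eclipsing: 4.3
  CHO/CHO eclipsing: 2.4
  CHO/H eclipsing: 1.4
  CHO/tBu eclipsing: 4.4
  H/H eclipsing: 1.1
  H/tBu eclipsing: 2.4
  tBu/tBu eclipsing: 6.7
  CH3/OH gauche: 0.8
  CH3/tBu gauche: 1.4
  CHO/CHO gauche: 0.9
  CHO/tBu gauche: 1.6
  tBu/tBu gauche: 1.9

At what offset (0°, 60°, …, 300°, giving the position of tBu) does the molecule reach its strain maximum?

0°

tBu at 0° (eclipsed): CHO(0°)/tBu(0°) eclipsed 4.4; H(120°)/H(120°) eclipsed 1.1; CH3(240°)/H(240°) eclipsed 1.5 → 7.0 kcal/mol.
tBu at 60° (staggered): CHO(0°)/tBu(60°) gauche 1.6 → 1.6 kcal/mol.
tBu at 120° (eclipsed): CHO(0°)/H(0°) eclipsed 1.4; H(120°)/tBu(120°) eclipsed 2.4; CH3(240°)/H(240°) eclipsed 1.5 → 5.3 kcal/mol.
tBu at 180° (staggered): CH3(240°)/tBu(180°) gauche 1.4 → 1.4 kcal/mol.
tBu at 240° (eclipsed): CHO(0°)/H(0°) eclipsed 1.4; H(120°)/H(120°) eclipsed 1.1; CH3(240°)/tBu(240°) eclipsed 4.3 → 6.8 kcal/mol.
tBu at 300° (staggered): CHO(0°)/tBu(300°) gauche 1.6; CH3(240°)/tBu(300°) gauche 1.4 → 3.0 kcal/mol.
The maximum (7.0 kcal/mol) occurs with tBu at 0°.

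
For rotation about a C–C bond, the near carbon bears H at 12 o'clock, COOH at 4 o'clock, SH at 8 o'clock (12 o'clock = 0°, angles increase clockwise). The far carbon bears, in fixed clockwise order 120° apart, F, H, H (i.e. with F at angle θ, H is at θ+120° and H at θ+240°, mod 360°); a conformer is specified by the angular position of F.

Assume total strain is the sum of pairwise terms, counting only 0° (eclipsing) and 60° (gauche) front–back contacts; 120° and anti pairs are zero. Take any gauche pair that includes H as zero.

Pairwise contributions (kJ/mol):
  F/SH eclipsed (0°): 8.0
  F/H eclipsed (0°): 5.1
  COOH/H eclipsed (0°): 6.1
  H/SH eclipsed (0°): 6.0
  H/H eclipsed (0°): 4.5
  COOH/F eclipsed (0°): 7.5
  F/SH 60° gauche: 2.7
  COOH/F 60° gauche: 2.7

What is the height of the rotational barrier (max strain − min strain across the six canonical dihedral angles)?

15.9 kJ/mol

F at 0° (eclipsed): H–F eclipsed, COOH–H eclipsed, SH–H eclipsed; 5.1 + 6.1 + 6.0 = 17.2 kJ/mol.
F at 60° (staggered): COOH–F gauche; 2.7 = 2.7 kJ/mol.
F at 120° (eclipsed): H–H eclipsed, COOH–F eclipsed, SH–H eclipsed; 4.5 + 7.5 + 6.0 = 18.0 kJ/mol.
F at 180° (staggered): COOH–F gauche, SH–F gauche; 2.7 + 2.7 = 5.4 kJ/mol.
F at 240° (eclipsed): H–H eclipsed, COOH–H eclipsed, SH–F eclipsed; 4.5 + 6.1 + 8.0 = 18.6 kJ/mol.
F at 300° (staggered): SH–F gauche; 2.7 = 2.7 kJ/mol.
Max at 240° (18.6 kJ/mol), min at 60° (2.7 kJ/mol); barrier = 15.9 kJ/mol.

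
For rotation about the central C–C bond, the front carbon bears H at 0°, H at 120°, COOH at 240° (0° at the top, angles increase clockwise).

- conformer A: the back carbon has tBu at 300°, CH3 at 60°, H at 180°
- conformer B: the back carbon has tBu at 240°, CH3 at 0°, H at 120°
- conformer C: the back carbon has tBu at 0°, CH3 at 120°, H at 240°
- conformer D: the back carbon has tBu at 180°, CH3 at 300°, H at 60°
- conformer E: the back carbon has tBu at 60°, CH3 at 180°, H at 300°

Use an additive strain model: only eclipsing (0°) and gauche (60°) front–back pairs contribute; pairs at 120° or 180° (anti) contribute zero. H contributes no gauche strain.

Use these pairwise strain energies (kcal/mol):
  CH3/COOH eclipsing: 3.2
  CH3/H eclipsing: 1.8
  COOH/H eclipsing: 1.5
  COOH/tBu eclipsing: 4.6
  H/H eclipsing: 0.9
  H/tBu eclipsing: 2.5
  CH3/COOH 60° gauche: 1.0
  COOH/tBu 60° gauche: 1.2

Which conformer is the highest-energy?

B

A (staggered): COOH(240°)/tBu(300°) gauche 1.2 → 1.2 kcal/mol.
B (eclipsed): H(0°)/CH3(0°) eclipsed 1.8; H(120°)/H(120°) eclipsed 0.9; COOH(240°)/tBu(240°) eclipsed 4.6 → 7.3 kcal/mol.
C (eclipsed): H(0°)/tBu(0°) eclipsed 2.5; H(120°)/CH3(120°) eclipsed 1.8; COOH(240°)/H(240°) eclipsed 1.5 → 5.8 kcal/mol.
D (staggered): COOH(240°)/tBu(180°) gauche 1.2; COOH(240°)/CH3(300°) gauche 1.0 → 2.2 kcal/mol.
E (staggered): COOH(240°)/CH3(180°) gauche 1.0 → 1.0 kcal/mol.
B has the highest total (7.3 kcal/mol).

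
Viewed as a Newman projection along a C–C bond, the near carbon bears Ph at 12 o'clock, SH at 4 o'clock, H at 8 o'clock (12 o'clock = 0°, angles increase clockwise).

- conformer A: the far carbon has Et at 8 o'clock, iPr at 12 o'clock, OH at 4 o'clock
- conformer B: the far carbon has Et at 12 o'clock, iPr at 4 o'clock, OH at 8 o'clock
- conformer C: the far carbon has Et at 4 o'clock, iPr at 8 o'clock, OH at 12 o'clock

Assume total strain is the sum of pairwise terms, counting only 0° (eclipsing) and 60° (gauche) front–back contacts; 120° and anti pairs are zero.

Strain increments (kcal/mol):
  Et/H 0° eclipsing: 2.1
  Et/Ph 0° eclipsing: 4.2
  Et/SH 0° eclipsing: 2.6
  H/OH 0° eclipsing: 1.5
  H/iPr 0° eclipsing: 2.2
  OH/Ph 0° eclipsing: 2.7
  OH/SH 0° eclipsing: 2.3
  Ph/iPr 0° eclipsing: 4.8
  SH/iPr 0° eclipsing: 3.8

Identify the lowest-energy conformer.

A is eclipsed. Ph at 0° is eclipsed with iPr at 0° (4.8); SH at 120° is eclipsed with OH at 120° (2.3); H at 240° is eclipsed with Et at 240° (2.1). Total 9.2 kcal/mol.
B is eclipsed. Ph at 0° is eclipsed with Et at 0° (4.2); SH at 120° is eclipsed with iPr at 120° (3.8); H at 240° is eclipsed with OH at 240° (1.5). Total 9.5 kcal/mol.
C is eclipsed. Ph at 0° is eclipsed with OH at 0° (2.7); SH at 120° is eclipsed with Et at 120° (2.6); H at 240° is eclipsed with iPr at 240° (2.2). Total 7.5 kcal/mol.
C has the lowest total (7.5 kcal/mol).

C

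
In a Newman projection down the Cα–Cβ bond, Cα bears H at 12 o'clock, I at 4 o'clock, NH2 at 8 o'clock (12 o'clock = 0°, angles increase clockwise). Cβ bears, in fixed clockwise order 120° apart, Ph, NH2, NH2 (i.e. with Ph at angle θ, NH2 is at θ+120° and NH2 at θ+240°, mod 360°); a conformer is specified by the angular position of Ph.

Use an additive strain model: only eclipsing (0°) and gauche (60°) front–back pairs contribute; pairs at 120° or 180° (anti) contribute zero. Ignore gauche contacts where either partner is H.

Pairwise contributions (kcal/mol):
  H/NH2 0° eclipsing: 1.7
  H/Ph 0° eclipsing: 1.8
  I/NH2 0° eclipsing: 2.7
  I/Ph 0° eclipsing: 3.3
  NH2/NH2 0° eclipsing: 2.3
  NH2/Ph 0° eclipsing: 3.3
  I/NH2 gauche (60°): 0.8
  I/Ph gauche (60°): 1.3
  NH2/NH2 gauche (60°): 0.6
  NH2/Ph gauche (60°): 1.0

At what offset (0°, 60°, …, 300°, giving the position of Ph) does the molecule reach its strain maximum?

Ph at 0° is eclipsed. H at 0° is eclipsed with Ph at 0° (1.8); I at 120° is eclipsed with NH2 at 120° (2.7); NH2 at 240° is eclipsed with NH2 at 240° (2.3). Total 6.8 kcal/mol.
Ph at 60° is staggered. I at 120° is gauche with Ph at 60° (1.3); I at 120° is gauche with NH2 at 180° (0.8); NH2 at 240° is gauche with NH2 at 180° (0.6); NH2 at 240° is gauche with NH2 at 300° (0.6). Total 3.3 kcal/mol.
Ph at 120° is eclipsed. H at 0° is eclipsed with NH2 at 0° (1.7); I at 120° is eclipsed with Ph at 120° (3.3); NH2 at 240° is eclipsed with NH2 at 240° (2.3). Total 7.3 kcal/mol.
Ph at 180° is staggered. I at 120° is gauche with Ph at 180° (1.3); I at 120° is gauche with NH2 at 60° (0.8); NH2 at 240° is gauche with Ph at 180° (1.0); NH2 at 240° is gauche with NH2 at 300° (0.6). Total 3.7 kcal/mol.
Ph at 240° is eclipsed. H at 0° is eclipsed with NH2 at 0° (1.7); I at 120° is eclipsed with NH2 at 120° (2.7); NH2 at 240° is eclipsed with Ph at 240° (3.3). Total 7.7 kcal/mol.
Ph at 300° is staggered. I at 120° is gauche with NH2 at 60° (0.8); I at 120° is gauche with NH2 at 180° (0.8); NH2 at 240° is gauche with Ph at 300° (1.0); NH2 at 240° is gauche with NH2 at 180° (0.6). Total 3.2 kcal/mol.
The maximum (7.7 kcal/mol) occurs with Ph at 240°.

240°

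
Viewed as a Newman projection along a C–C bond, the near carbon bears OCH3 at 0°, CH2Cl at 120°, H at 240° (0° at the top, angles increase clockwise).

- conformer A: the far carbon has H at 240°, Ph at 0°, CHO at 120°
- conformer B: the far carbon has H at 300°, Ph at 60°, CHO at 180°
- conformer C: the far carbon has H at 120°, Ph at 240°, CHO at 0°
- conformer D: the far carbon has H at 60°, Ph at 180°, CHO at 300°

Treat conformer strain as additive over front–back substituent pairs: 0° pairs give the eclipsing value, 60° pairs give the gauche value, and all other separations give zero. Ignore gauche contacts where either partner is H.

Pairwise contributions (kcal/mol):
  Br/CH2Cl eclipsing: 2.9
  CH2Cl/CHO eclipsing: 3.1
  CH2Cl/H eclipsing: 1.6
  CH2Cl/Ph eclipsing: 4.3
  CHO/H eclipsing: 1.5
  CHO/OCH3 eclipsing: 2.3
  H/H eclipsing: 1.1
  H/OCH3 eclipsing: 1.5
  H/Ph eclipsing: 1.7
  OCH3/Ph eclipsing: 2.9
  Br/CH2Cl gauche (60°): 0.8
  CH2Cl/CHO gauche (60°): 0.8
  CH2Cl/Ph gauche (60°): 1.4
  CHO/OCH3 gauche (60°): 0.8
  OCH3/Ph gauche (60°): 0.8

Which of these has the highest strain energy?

A

A is eclipsed. OCH3 at 0° is eclipsed with Ph at 0° (2.9); CH2Cl at 120° is eclipsed with CHO at 120° (3.1); H at 240° is eclipsed with H at 240° (1.1). Total 7.1 kcal/mol.
B is staggered. OCH3 at 0° is gauche with Ph at 60° (0.8); CH2Cl at 120° is gauche with Ph at 60° (1.4); CH2Cl at 120° is gauche with CHO at 180° (0.8). Total 3.0 kcal/mol.
C is eclipsed. OCH3 at 0° is eclipsed with CHO at 0° (2.3); CH2Cl at 120° is eclipsed with H at 120° (1.6); H at 240° is eclipsed with Ph at 240° (1.7). Total 5.6 kcal/mol.
D is staggered. OCH3 at 0° is gauche with CHO at 300° (0.8); CH2Cl at 120° is gauche with Ph at 180° (1.4). Total 2.2 kcal/mol.
A has the highest total (7.1 kcal/mol).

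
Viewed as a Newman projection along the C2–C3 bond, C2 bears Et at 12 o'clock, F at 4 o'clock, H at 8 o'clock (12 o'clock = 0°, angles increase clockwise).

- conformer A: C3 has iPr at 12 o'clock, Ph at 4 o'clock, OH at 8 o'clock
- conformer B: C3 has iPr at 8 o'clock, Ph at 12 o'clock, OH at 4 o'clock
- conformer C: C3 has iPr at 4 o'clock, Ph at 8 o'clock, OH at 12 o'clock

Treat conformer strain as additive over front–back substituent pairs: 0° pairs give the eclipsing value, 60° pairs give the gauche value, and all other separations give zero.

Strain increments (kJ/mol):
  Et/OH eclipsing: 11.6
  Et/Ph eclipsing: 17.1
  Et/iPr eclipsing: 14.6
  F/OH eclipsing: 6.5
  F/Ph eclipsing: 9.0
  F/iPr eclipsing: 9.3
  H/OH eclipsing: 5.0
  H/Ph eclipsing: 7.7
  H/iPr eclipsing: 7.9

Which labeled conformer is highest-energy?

A (eclipsed): Et–iPr eclipsed, F–Ph eclipsed, H–OH eclipsed; 14.6 + 9.0 + 5.0 = 28.6 kJ/mol.
B (eclipsed): Et–Ph eclipsed, F–OH eclipsed, H–iPr eclipsed; 17.1 + 6.5 + 7.9 = 31.5 kJ/mol.
C (eclipsed): Et–OH eclipsed, F–iPr eclipsed, H–Ph eclipsed; 11.6 + 9.3 + 7.7 = 28.6 kJ/mol.
B has the highest total (31.5 kJ/mol).

B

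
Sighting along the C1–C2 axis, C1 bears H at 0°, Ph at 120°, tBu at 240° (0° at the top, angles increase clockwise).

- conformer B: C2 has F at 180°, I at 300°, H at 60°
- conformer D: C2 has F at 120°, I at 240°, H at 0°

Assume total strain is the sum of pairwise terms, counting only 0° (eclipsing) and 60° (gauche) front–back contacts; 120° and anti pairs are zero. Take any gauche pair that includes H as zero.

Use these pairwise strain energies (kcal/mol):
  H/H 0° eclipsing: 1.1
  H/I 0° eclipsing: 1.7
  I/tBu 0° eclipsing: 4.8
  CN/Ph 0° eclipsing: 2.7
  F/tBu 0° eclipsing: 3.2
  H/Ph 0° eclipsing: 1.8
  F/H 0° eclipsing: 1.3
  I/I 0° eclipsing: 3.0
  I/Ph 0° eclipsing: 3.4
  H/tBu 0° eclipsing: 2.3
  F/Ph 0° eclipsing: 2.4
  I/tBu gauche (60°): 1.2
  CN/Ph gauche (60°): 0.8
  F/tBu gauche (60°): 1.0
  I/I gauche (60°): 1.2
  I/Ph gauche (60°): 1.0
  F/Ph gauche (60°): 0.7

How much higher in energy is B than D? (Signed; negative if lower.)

B is staggered. Ph at 120° is gauche with F at 180° (0.7); tBu at 240° is gauche with F at 180° (1.0); tBu at 240° is gauche with I at 300° (1.2). Total 2.9 kcal/mol.
D is eclipsed. H at 0° is eclipsed with H at 0° (1.1); Ph at 120° is eclipsed with F at 120° (2.4); tBu at 240° is eclipsed with I at 240° (4.8). Total 8.3 kcal/mol.
E(B) − E(D) = 2.9 − 8.3 = -5.4 kcal/mol.

-5.4 kcal/mol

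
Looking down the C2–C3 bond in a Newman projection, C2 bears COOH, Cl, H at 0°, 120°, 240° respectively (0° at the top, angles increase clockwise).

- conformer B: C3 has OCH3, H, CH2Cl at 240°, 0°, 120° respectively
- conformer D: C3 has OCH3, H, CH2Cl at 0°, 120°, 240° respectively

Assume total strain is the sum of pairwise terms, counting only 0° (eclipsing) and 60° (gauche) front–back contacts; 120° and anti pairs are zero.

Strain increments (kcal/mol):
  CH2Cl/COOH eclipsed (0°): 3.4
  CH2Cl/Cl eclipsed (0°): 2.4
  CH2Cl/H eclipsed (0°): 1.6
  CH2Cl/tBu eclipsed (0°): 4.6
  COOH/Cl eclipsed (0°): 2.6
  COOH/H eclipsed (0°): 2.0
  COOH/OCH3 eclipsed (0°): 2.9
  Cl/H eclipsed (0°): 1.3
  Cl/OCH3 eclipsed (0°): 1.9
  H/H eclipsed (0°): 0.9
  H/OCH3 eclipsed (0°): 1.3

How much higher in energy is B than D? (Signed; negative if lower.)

B is eclipsed. COOH at 0° is eclipsed with H at 0° (2.0); Cl at 120° is eclipsed with CH2Cl at 120° (2.4); H at 240° is eclipsed with OCH3 at 240° (1.3). Total 5.7 kcal/mol.
D is eclipsed. COOH at 0° is eclipsed with OCH3 at 0° (2.9); Cl at 120° is eclipsed with H at 120° (1.3); H at 240° is eclipsed with CH2Cl at 240° (1.6). Total 5.8 kcal/mol.
E(B) − E(D) = 5.7 − 5.8 = -0.1 kcal/mol.

-0.1 kcal/mol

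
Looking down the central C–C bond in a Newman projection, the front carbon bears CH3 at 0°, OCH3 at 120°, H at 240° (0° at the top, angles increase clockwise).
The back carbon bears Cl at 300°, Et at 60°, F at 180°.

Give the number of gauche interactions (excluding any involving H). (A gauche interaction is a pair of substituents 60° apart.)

Non-H gauche pairs: CH3(0°)/Cl(300°); CH3(0°)/Et(60°); OCH3(120°)/Et(60°); OCH3(120°)/F(180°) — 4 interactions.

4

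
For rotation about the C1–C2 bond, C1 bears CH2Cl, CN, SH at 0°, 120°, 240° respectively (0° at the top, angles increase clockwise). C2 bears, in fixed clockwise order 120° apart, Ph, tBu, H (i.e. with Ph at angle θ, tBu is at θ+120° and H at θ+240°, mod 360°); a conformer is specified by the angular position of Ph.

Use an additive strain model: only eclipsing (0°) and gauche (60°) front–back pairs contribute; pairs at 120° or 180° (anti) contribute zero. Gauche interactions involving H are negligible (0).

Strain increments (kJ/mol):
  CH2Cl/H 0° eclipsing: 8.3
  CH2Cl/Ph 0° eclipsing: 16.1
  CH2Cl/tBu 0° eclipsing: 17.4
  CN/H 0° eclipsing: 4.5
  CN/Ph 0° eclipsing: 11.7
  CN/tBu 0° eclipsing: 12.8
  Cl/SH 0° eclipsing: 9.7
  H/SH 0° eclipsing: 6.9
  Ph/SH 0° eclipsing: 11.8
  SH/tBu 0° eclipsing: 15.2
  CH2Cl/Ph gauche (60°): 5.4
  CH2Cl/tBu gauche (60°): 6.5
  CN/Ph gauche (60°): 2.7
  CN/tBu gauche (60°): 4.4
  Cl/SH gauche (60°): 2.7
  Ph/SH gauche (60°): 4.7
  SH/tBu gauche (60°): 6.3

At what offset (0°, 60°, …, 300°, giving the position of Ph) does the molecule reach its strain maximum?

Ph at 0° is eclipsed. CH2Cl at 0° is eclipsed with Ph at 0° (16.1); CN at 120° is eclipsed with tBu at 120° (12.8); SH at 240° is eclipsed with H at 240° (6.9). Total 35.8 kJ/mol.
Ph at 60° is staggered. CH2Cl at 0° is gauche with Ph at 60° (5.4); CN at 120° is gauche with Ph at 60° (2.7); CN at 120° is gauche with tBu at 180° (4.4); SH at 240° is gauche with tBu at 180° (6.3). Total 18.8 kJ/mol.
Ph at 120° is eclipsed. CH2Cl at 0° is eclipsed with H at 0° (8.3); CN at 120° is eclipsed with Ph at 120° (11.7); SH at 240° is eclipsed with tBu at 240° (15.2). Total 35.2 kJ/mol.
Ph at 180° is staggered. CH2Cl at 0° is gauche with tBu at 300° (6.5); CN at 120° is gauche with Ph at 180° (2.7); SH at 240° is gauche with Ph at 180° (4.7); SH at 240° is gauche with tBu at 300° (6.3). Total 20.2 kJ/mol.
Ph at 240° is eclipsed. CH2Cl at 0° is eclipsed with tBu at 0° (17.4); CN at 120° is eclipsed with H at 120° (4.5); SH at 240° is eclipsed with Ph at 240° (11.8). Total 33.7 kJ/mol.
Ph at 300° is staggered. CH2Cl at 0° is gauche with Ph at 300° (5.4); CH2Cl at 0° is gauche with tBu at 60° (6.5); CN at 120° is gauche with tBu at 60° (4.4); SH at 240° is gauche with Ph at 300° (4.7). Total 21.0 kJ/mol.
The maximum (35.8 kJ/mol) occurs with Ph at 0°.

0°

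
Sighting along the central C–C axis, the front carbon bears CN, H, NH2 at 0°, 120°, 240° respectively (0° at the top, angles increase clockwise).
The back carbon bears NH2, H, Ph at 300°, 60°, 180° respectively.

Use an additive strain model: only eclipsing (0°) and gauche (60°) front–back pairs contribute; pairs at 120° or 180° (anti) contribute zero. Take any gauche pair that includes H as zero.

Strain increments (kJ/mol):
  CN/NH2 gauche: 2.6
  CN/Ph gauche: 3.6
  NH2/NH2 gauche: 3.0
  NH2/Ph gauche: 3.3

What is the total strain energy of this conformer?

8.9 kJ/mol

This conformer (staggered): CN–NH2 gauche, NH2–NH2 gauche, NH2–Ph gauche; 2.6 + 3.0 + 3.3 = 8.9 kJ/mol.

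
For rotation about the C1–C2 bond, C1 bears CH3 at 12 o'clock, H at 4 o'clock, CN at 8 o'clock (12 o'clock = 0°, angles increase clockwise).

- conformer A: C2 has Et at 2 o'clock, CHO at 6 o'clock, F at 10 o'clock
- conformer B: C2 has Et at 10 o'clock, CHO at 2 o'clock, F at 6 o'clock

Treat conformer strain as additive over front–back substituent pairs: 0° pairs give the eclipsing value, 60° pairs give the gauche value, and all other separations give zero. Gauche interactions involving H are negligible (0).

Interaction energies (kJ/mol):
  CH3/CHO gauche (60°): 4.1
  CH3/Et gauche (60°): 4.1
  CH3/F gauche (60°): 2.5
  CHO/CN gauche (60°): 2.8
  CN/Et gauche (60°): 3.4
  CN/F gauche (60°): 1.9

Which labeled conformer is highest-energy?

B

A is staggered. CH3 at 0° is gauche with Et at 60° (4.1); CH3 at 0° is gauche with F at 300° (2.5); CN at 240° is gauche with CHO at 180° (2.8); CN at 240° is gauche with F at 300° (1.9). Total 11.3 kJ/mol.
B is staggered. CH3 at 0° is gauche with Et at 300° (4.1); CH3 at 0° is gauche with CHO at 60° (4.1); CN at 240° is gauche with Et at 300° (3.4); CN at 240° is gauche with F at 180° (1.9). Total 13.5 kJ/mol.
B has the highest total (13.5 kJ/mol).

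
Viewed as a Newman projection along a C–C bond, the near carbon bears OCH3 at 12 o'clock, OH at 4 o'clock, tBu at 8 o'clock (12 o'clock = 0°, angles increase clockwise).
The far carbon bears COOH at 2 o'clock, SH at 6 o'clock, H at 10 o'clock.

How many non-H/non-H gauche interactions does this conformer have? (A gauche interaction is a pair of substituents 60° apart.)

Non-H gauche pairs: OCH3(0°)/COOH(60°); OH(120°)/COOH(60°); OH(120°)/SH(180°); tBu(240°)/SH(180°) — 4 interactions.

4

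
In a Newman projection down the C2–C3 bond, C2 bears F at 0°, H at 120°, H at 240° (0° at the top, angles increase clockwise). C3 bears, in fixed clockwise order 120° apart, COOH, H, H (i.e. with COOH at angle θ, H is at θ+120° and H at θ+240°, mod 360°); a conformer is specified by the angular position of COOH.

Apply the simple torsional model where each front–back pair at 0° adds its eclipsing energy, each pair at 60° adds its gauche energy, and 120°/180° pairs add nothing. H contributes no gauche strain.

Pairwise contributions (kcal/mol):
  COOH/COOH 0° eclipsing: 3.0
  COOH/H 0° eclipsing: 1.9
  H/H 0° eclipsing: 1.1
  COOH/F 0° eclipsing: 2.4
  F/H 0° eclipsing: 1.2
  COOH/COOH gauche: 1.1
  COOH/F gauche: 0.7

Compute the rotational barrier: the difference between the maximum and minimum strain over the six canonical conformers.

COOH at 0° (eclipsed): F(0°)/COOH(0°) eclipsed 2.4; H(120°)/H(120°) eclipsed 1.1; H(240°)/H(240°) eclipsed 1.1 → 4.6 kcal/mol.
COOH at 60° (staggered): F(0°)/COOH(60°) gauche 0.7 → 0.7 kcal/mol.
COOH at 120° (eclipsed): F(0°)/H(0°) eclipsed 1.2; H(120°)/COOH(120°) eclipsed 1.9; H(240°)/H(240°) eclipsed 1.1 → 4.2 kcal/mol.
COOH at 180° (staggered): no non-H gauche contacts → 0.0 kcal/mol.
COOH at 240° (eclipsed): F(0°)/H(0°) eclipsed 1.2; H(120°)/H(120°) eclipsed 1.1; H(240°)/COOH(240°) eclipsed 1.9 → 4.2 kcal/mol.
COOH at 300° (staggered): F(0°)/COOH(300°) gauche 0.7 → 0.7 kcal/mol.
Max at 0° (4.6 kcal/mol), min at 180° (0.0 kcal/mol); barrier = 4.6 kcal/mol.

4.6 kcal/mol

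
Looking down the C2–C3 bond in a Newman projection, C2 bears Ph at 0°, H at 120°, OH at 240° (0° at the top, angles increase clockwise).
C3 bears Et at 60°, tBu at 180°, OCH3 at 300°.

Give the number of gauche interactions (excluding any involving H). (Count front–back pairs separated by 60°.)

4

Non-H gauche pairs: Ph(0°)/Et(60°); Ph(0°)/OCH3(300°); OH(240°)/tBu(180°); OH(240°)/OCH3(300°) — 4 interactions.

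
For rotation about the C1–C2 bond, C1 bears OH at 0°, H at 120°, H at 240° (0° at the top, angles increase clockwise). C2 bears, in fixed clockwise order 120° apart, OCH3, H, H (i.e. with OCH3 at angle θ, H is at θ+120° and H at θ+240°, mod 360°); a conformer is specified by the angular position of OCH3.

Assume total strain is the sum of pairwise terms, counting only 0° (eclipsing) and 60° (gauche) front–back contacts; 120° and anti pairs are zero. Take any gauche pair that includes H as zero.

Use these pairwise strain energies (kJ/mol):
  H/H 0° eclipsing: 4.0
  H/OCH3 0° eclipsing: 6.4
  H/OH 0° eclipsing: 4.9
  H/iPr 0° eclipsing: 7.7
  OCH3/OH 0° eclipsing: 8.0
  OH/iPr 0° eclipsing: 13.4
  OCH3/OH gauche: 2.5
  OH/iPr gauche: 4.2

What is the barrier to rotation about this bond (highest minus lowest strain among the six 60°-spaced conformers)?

OCH3 at 0° (eclipsed): OH–OCH3 eclipsed, H–H eclipsed, H–H eclipsed; 8.0 + 4.0 + 4.0 = 16.0 kJ/mol.
OCH3 at 60° (staggered): OH–OCH3 gauche; 2.5 = 2.5 kJ/mol.
OCH3 at 120° (eclipsed): OH–H eclipsed, H–OCH3 eclipsed, H–H eclipsed; 4.9 + 6.4 + 4.0 = 15.3 kJ/mol.
OCH3 at 180° (staggered): no non-H gauche contacts → 0.0 kJ/mol.
OCH3 at 240° (eclipsed): OH–H eclipsed, H–H eclipsed, H–OCH3 eclipsed; 4.9 + 4.0 + 6.4 = 15.3 kJ/mol.
OCH3 at 300° (staggered): OH–OCH3 gauche; 2.5 = 2.5 kJ/mol.
Max at 0° (16.0 kJ/mol), min at 180° (0.0 kJ/mol); barrier = 16.0 kJ/mol.

16.0 kJ/mol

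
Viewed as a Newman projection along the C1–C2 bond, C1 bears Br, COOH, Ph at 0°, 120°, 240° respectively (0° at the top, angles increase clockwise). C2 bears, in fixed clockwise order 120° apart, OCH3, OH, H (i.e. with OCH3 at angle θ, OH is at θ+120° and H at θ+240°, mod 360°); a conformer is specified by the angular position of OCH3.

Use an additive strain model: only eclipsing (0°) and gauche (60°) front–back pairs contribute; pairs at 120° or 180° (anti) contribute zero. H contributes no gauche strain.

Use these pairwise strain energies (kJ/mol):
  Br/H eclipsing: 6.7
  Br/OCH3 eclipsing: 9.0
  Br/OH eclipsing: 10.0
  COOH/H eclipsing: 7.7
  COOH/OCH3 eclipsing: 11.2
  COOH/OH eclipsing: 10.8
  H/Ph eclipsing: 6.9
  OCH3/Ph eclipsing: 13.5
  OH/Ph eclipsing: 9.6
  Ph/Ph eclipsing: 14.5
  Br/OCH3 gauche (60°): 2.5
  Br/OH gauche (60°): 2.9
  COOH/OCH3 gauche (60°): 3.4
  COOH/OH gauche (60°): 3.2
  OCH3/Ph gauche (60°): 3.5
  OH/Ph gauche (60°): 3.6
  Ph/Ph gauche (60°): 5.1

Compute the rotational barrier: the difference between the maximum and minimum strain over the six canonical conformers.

19.1 kJ/mol

OCH3 at 0° (eclipsed): Br(0°)/OCH3(0°) eclipsed 9.0; COOH(120°)/OH(120°) eclipsed 10.8; Ph(240°)/H(240°) eclipsed 6.9 → 26.7 kJ/mol.
OCH3 at 60° (staggered): Br(0°)/OCH3(60°) gauche 2.5; COOH(120°)/OCH3(60°) gauche 3.4; COOH(120°)/OH(180°) gauche 3.2; Ph(240°)/OH(180°) gauche 3.6 → 12.7 kJ/mol.
OCH3 at 120° (eclipsed): Br(0°)/H(0°) eclipsed 6.7; COOH(120°)/OCH3(120°) eclipsed 11.2; Ph(240°)/OH(240°) eclipsed 9.6 → 27.5 kJ/mol.
OCH3 at 180° (staggered): Br(0°)/OH(300°) gauche 2.9; COOH(120°)/OCH3(180°) gauche 3.4; Ph(240°)/OCH3(180°) gauche 3.5; Ph(240°)/OH(300°) gauche 3.6 → 13.4 kJ/mol.
OCH3 at 240° (eclipsed): Br(0°)/OH(0°) eclipsed 10.0; COOH(120°)/H(120°) eclipsed 7.7; Ph(240°)/OCH3(240°) eclipsed 13.5 → 31.2 kJ/mol.
OCH3 at 300° (staggered): Br(0°)/OCH3(300°) gauche 2.5; Br(0°)/OH(60°) gauche 2.9; COOH(120°)/OH(60°) gauche 3.2; Ph(240°)/OCH3(300°) gauche 3.5 → 12.1 kJ/mol.
Max at 240° (31.2 kJ/mol), min at 300° (12.1 kJ/mol); barrier = 19.1 kJ/mol.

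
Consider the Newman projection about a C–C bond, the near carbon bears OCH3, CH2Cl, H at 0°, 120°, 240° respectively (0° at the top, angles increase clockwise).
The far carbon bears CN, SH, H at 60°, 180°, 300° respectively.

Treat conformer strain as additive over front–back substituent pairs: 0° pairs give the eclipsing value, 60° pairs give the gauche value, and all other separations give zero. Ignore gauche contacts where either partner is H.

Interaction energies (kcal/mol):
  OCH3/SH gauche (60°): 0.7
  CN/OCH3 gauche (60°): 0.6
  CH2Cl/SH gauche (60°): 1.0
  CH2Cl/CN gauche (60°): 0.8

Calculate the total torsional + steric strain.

This conformer (staggered): OCH3(0°)/CN(60°) gauche 0.6; CH2Cl(120°)/CN(60°) gauche 0.8; CH2Cl(120°)/SH(180°) gauche 1.0 → 2.4 kcal/mol.

2.4 kcal/mol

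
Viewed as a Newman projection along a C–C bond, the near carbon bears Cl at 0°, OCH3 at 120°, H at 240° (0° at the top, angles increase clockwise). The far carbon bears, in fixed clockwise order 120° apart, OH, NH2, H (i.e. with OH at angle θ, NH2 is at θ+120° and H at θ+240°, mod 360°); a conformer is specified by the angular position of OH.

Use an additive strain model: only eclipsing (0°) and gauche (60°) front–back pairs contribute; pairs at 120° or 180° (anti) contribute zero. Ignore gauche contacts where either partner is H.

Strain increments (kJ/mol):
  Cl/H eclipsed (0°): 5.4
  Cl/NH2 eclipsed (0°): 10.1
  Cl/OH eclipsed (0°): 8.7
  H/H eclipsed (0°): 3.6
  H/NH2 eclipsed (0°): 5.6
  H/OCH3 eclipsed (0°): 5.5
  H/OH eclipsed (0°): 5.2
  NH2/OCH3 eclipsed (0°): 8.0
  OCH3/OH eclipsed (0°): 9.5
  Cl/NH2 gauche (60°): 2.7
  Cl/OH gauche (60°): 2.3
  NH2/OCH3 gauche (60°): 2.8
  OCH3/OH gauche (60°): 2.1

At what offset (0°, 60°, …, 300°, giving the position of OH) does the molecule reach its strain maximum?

OH at 0° is eclipsed. Cl at 0° is eclipsed with OH at 0° (8.7); OCH3 at 120° is eclipsed with NH2 at 120° (8.0); H at 240° is eclipsed with H at 240° (3.6). Total 20.3 kJ/mol.
OH at 60° is staggered. Cl at 0° is gauche with OH at 60° (2.3); OCH3 at 120° is gauche with OH at 60° (2.1); OCH3 at 120° is gauche with NH2 at 180° (2.8). Total 7.2 kJ/mol.
OH at 120° is eclipsed. Cl at 0° is eclipsed with H at 0° (5.4); OCH3 at 120° is eclipsed with OH at 120° (9.5); H at 240° is eclipsed with NH2 at 240° (5.6). Total 20.5 kJ/mol.
OH at 180° is staggered. Cl at 0° is gauche with NH2 at 300° (2.7); OCH3 at 120° is gauche with OH at 180° (2.1). Total 4.8 kJ/mol.
OH at 240° is eclipsed. Cl at 0° is eclipsed with NH2 at 0° (10.1); OCH3 at 120° is eclipsed with H at 120° (5.5); H at 240° is eclipsed with OH at 240° (5.2). Total 20.8 kJ/mol.
OH at 300° is staggered. Cl at 0° is gauche with OH at 300° (2.3); Cl at 0° is gauche with NH2 at 60° (2.7); OCH3 at 120° is gauche with NH2 at 60° (2.8). Total 7.8 kJ/mol.
The maximum (20.8 kJ/mol) occurs with OH at 240°.

240°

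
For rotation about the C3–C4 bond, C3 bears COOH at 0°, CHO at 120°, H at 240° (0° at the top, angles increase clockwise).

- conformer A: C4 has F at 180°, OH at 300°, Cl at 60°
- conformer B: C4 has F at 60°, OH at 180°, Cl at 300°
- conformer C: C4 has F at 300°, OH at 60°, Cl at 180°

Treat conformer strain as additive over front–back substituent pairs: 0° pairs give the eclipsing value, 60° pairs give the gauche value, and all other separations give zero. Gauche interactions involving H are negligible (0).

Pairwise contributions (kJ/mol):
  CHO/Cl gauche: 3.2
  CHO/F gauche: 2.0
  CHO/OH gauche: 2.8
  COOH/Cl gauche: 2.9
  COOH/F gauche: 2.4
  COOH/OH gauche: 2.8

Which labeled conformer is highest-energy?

C

A (staggered): COOH(0°)/OH(300°) gauche 2.8; COOH(0°)/Cl(60°) gauche 2.9; CHO(120°)/F(180°) gauche 2.0; CHO(120°)/Cl(60°) gauche 3.2 → 10.9 kJ/mol.
B (staggered): COOH(0°)/F(60°) gauche 2.4; COOH(0°)/Cl(300°) gauche 2.9; CHO(120°)/F(60°) gauche 2.0; CHO(120°)/OH(180°) gauche 2.8 → 10.1 kJ/mol.
C (staggered): COOH(0°)/F(300°) gauche 2.4; COOH(0°)/OH(60°) gauche 2.8; CHO(120°)/OH(60°) gauche 2.8; CHO(120°)/Cl(180°) gauche 3.2 → 11.2 kJ/mol.
C has the highest total (11.2 kJ/mol).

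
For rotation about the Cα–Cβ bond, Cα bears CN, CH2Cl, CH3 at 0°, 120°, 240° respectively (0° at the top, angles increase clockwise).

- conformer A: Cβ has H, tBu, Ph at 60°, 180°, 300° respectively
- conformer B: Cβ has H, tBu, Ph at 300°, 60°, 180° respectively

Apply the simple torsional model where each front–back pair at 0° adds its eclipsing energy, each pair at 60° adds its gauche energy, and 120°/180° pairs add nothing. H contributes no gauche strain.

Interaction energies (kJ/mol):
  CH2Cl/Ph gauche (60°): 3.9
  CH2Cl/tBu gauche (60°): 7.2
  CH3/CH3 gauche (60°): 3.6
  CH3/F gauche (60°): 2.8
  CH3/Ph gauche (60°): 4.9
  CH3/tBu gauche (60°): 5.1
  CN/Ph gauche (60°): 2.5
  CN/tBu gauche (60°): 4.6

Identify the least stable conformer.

B

A (staggered): CN(0°)/Ph(300°) gauche 2.5; CH2Cl(120°)/tBu(180°) gauche 7.2; CH3(240°)/tBu(180°) gauche 5.1; CH3(240°)/Ph(300°) gauche 4.9 → 19.7 kJ/mol.
B (staggered): CN(0°)/tBu(60°) gauche 4.6; CH2Cl(120°)/tBu(60°) gauche 7.2; CH2Cl(120°)/Ph(180°) gauche 3.9; CH3(240°)/Ph(180°) gauche 4.9 → 20.6 kJ/mol.
B has the highest total (20.6 kJ/mol).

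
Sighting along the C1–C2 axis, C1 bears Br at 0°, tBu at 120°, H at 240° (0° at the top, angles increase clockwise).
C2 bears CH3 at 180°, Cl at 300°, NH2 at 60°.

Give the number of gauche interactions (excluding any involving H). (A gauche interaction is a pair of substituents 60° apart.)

4

Non-H gauche pairs: Br(0°)/Cl(300°); Br(0°)/NH2(60°); tBu(120°)/CH3(180°); tBu(120°)/NH2(60°) — 4 interactions.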